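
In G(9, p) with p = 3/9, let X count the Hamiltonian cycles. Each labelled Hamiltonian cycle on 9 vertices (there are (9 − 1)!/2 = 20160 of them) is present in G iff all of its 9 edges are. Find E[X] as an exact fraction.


K_9 has (9 − 1)!/2 = 20160 labelled Hamiltonian cycles.
For each such Hamiltonian cycle H, let X_H = 1 if all 9 edges of H are present in G. Then P[X_H = 1] = p^{9} = (1/3)^{9} = 1/19683.
By linearity: E[X] = Σ_H E[X_H] = 20160 · p^{9} = 20160 · 1/19683 = 2240/2187.
Numerically: E[X] ≈ 1.02.

E[X] = 20160 · (1/3)^{9} = 2240/2187 ≈ 1.02.


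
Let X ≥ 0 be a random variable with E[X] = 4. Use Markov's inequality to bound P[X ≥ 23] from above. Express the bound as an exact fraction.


μ = E[X] = 4, a = 23.
Markov: P[X ≥ 23] ≤ μ/a = (4)/23 = 4/23.
Numerically: ≈ 0.174.
(Since a = 23 > μ = 4.000, the bound 4/23 is < 1 and informative.)

P[X ≥ 23] ≤ 4/23 ≈ 0.174.


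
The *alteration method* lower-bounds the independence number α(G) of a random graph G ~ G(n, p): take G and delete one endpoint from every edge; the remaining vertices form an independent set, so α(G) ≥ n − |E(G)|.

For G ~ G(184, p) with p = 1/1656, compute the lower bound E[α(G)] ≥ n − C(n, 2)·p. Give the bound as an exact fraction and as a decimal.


E[|E(G)|] = C(184, 2)·p = 16836 · (1/1656) = 61/6.
E[α(G)] ≥ n − E[|E(G)|] = 184 − 61/6 = 1043/6.
Numerically: ≈ 173.83333.
(This is only a lower bound; the true E[α(G)] may be larger.)

E[α(G)] ≥ 1043/6 ≈ 173.83333.


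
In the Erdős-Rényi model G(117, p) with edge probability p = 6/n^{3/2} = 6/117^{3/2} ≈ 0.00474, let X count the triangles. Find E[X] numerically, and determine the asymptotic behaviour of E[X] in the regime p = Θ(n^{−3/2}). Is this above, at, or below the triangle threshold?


Number of potential triangles: C(117, 3) = 260130.
Each occurs with probability p³ ≈ (0.00474)³ ≈ 1.06566e-07.
By linearity: E[X] = C(117, 3)·p³ ≈ 260130 · 1.06566e-07 ≈ 0.028.
Since α = 3/2 > 1, p = c/n^{3/2} = o(1/n) is below the triangle threshold p ~ 1/n. Asymptotically E[X] ~ (c³/6)·n^{3(1−α)} = (6³/6)·n^{-1.5} → 0, so by Markov's inequality G has no triangles w.h.p.

E[X] ≈ 0.028; in regime p = Θ(1/n^{3/2}) E[X] tends to 0 (below the triangle threshold p ~ 1/n).


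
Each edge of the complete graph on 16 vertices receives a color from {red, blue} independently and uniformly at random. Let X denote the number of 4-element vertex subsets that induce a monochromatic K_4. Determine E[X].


Let X = Σ_S X_S over the C(16, 4) = 1820 subsets S of size 4, where X_S = 1 if the K_4 on S is monochromatic.
For a fixed S, the K_4 on S has C(4, 2) = 6 edges. P[all 6 edges red] = (1/2)^6, and likewise for blue, so P[monochromatic] = 2·(1/2)^6 = 2^{1 − 6} = 1/32.
By linearity of expectation: E[X] = C(16, 4) · 2^{1 − 6} = 1820 · 1/32 = 455/8.
Numerically: E[X] ≈ 56.8750.

E[X] = C(16,4)·2^(1−C(4,2)) = 455/8 ≈ 56.8750.


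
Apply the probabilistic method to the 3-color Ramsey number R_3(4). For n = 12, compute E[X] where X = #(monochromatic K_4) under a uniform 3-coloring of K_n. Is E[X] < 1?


E[X] = C(12, 4) · 3^{1 − 6} = 495 · 3^{−5} = 495/243.
As a reduced fraction: E[X] = 55/27 ≈ 2.0370.
Is E[X] < 1? NO.
Since E[X] ≥ 1, the first-moment bound is inconclusive at n = 12; it does NOT by itself certify R_3(4) > 12.

E[X] = 55/27 ≈ 2.0370; E[X] ≥ 1; first-moment method inconclusive here.


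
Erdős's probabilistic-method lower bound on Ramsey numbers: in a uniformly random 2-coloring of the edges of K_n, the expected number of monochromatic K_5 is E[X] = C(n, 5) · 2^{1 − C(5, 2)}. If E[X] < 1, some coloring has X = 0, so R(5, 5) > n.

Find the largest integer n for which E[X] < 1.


We need C(n, 5) · 2^{1 − 10} < 1, i.e. C(n, 5) < 2^{10 − 1} = 512.
Check values of n near the boundary:
  n = 5: C(5, 5) = 1; 1 < 512? YES
  n = 6: C(6, 5) = 6; 6 < 512? YES
  n = 7: C(7, 5) = 21; 21 < 512? YES
  n = 8: C(8, 5) = 56; 56 < 512? YES
  n = 9: C(9, 5) = 126; 126 < 512? YES
  n = 10: C(10, 5) = 252; 252 < 512? YES
  n = 11: C(11, 5) = 462; 462 < 512? YES
  n = 12: C(12, 5) = 792; 792 < 512? NO
  n = 13: C(13, 5) = 1287; 1287 < 512? NO
  n = 14: C(14, 5) = 2002; 2002 < 512? NO
The largest n with C(n, 5) < 512 is n = 11 (where E[X] = 231/256 ≈ 0.90234). Hence R(5, 5) > 11, i.e. R(5, 5) ≥ 12.

Largest n = 11; hence R(5, 5) > 11.


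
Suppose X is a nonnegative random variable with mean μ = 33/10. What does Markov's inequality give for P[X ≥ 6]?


μ = E[X] = 33/10, a = 6.
Markov: P[X ≥ 6] ≤ μ/a = (33/10)/6 = 11/20.
Numerically: ≈ 0.550.
(Since a = 6 > μ = 3.300, the bound 11/20 is < 1 and informative.)

P[X ≥ 6] ≤ 11/20 ≈ 0.550.


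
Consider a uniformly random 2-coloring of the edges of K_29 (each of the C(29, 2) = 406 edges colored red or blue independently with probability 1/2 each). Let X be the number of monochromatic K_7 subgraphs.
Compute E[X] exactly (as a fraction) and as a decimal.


Let X = Σ_S X_S over the C(29, 7) = 1560780 subsets S of size 7, where X_S = 1 if the K_7 on S is monochromatic.
For a fixed S, the K_7 on S has C(7, 2) = 21 edges. P[all 21 edges red] = (1/2)^21, and likewise for blue, so P[monochromatic] = 2·(1/2)^21 = 2^{1 − 21} = 1/1048576.
Summing: E[X] = C(29, 7) · 2^{1 − 21} = 1560780 · 1/1048576 = 390195/262144.
Numerically: E[X] ≈ 1.488.

E[X] = C(29,7)·2^(1−C(7,2)) = 390195/262144 ≈ 1.488.


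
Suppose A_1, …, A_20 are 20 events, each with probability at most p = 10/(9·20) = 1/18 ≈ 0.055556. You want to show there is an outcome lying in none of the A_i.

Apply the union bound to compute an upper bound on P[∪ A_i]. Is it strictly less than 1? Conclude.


Union bound: P[∪_{i=1}^{20} A_i] ≤ Σ_i P[A_i] ≤ 20·p = 20·(1/18) = 10/9.
Numerically: 10/9 ≈ 1.111111.
Is 10/9 < 1? NO.
Since the bound 10/9 is ≥ 1, the union bound is uninformative here; it does NOT by itself certify existence.

20·p = 10/9 ≈ 1.111111; existence NOT certified by the union bound.


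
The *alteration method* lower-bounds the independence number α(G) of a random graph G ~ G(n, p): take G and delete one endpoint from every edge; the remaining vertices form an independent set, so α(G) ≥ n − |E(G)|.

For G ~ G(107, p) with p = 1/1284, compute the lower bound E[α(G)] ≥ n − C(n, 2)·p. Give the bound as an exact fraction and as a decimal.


E[|E(G)|] = C(107, 2)·p = 5671 · (1/1284) = 53/12.
E[α(G)] ≥ n − E[|E(G)|] = 107 − 53/12 = 1231/12.
Numerically: ≈ 102.5833.
(This is only a lower bound; the true E[α(G)] may be larger.)

E[α(G)] ≥ 1231/12 ≈ 102.5833.


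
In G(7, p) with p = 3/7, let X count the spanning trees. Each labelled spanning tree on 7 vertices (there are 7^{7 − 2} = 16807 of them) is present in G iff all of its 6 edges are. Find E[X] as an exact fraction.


K_7 has 7^{7 − 2} = 16807 labelled spanning trees.
For each such spanning tree H, let X_H = 1 if all 6 edges of H are present in G. Then P[X_H = 1] = p^{6} = (3/7)^{6} = 729/117649.
By linearity of expectation: E[X] = Σ_H E[X_H] = 16807 · p^{6} = 16807 · 729/117649 = 729/7.
Numerically: E[X] ≈ 104.

E[X] = 16807 · (3/7)^{6} = 729/7 ≈ 104.


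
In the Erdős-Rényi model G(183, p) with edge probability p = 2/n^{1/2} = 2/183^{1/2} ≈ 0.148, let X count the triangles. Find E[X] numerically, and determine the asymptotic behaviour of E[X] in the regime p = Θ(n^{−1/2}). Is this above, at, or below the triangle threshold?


Number of potential triangles: C(183, 3) = 1004731.
Each occurs with probability p³ ≈ (0.148)³ ≈ 3.23157e-03.
By linearity: E[X] = C(183, 3)·p³ ≈ 1004731 · 3.23157e-03 ≈ 3246.857.
Since α = 1/2 < 1, p = c/n^{1/2} ≫ 1/n is above the triangle threshold p ~ 1/n. Asymptotically E[X] ~ (c³/6)·n^{3(1−α)} = (2³/6)·n^{1.5} → ∞; triangles are abundant w.h.p.

E[X] ≈ 3246.857; in regime p = Θ(1/n^{1/2}) E[X] diverges (above the triangle threshold p ~ 1/n).


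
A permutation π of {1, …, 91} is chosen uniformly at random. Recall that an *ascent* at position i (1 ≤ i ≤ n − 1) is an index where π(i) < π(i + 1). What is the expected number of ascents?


Write X = Σ X_I over i = 1, …, 90, with X_I the indicator of one ascent.
There are 90 indicators.
For each fixed i, the pair (π(i), π(i+1)) is a uniformly random ordered pair of distinct values from {1, …, 91}; by symmetry P[π(i) < π(i+1)] = 1/2.
By linearity: E[X] = 90 · (1/2) = (91 − 1) · (1/2) = 45 ≈ 45.000000.

E[X] = 45 = 45.000000.


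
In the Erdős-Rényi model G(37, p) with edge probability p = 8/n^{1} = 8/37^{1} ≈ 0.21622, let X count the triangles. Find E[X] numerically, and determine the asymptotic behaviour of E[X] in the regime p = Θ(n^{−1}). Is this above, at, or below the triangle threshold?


Number of potential triangles: C(37, 3) = 7770.
Each occurs with probability p³ ≈ (0.21622)³ ≈ 1.0107990e-02.
By linearity: E[X] = C(37, 3)·p³ ≈ 7770 · 1.0107990e-02 ≈ 78.53908.
Here α = 1, so p = 8/n is exactly at the triangle threshold p ~ 1/n. Asymptotically E[X] → c³/6 = 8³/6 = 256/3 ≈ 85.33333, a bounded constant. In this regime the triangle count is asymptotically Poisson(c³/6).

E[X] ≈ 78.53908; in regime p = Θ(1/n^{1}) E[X] stays bounded (at the triangle threshold p ~ 1/n).


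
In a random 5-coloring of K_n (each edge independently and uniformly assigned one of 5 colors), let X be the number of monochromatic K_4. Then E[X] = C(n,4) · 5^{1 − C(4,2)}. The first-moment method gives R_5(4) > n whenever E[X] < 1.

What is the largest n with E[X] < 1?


We need C(n, 4) · 5^{1 − 6} < 1, i.e. C(n, 4) < 5^{6 − 1} = 3125.
Check values of n near the boundary:
  n = 15: C(15, 4) = 1365; 1365 < 3125? YES
  n = 16: C(16, 4) = 1820; 1820 < 3125? YES
  n = 17: C(17, 4) = 2380; 2380 < 3125? YES
  n = 18: C(18, 4) = 3060; 3060 < 3125? YES
  n = 19: C(19, 4) = 3876; 3876 < 3125? NO
  n = 20: C(20, 4) = 4845; 4845 < 3125? NO
The largest n with C(n, 4) < 3125 is n = 18 (where E[X] = 612/625 ≈ 0.979). Hence R_5(4) > 18, i.e. R_5(4) ≥ 19.

Largest n = 18; hence R_5(4) > 18.


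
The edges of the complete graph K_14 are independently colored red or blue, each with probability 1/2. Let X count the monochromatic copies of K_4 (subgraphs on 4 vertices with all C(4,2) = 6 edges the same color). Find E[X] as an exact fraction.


Let X = Σ_S X_S over the C(14, 4) = 1001 subsets S of size 4, where X_S = 1 if the K_4 on S is monochromatic.
For a fixed S, the K_4 on S has C(4, 2) = 6 edges. P[all 6 edges red] = (1/2)^6, and likewise for blue, so P[monochromatic] = 2·(1/2)^6 = 2^{1 − 6} = 1/32.
Summing: E[X] = C(14, 4) · 2^{1 − 6} = 1001 · 1/32 = 1001/32.
Numerically: E[X] ≈ 31.281.

E[X] = C(14,4)·2^(1−C(4,2)) = 1001/32 ≈ 31.281.


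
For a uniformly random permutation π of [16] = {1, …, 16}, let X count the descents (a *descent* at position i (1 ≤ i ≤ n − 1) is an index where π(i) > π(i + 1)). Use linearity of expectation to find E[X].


Write X = Σ X_I over i = 1, …, 15, with X_I the indicator of one descent.
There are 15 indicators.
For each fixed i, the pair (π(i), π(i+1)) is a uniformly random ordered pair of distinct values from {1, …, 16}; by symmetry P[π(i) > π(i+1)] = 1/2.
By linearity: E[X] = 15 · (1/2) = (16 − 1) · (1/2) = 15/2 ≈ 7.500.

E[X] = 15/2 = 7.500.


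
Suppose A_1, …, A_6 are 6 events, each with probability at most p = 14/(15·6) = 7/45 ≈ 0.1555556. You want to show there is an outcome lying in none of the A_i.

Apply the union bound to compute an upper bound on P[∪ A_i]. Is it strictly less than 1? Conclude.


Union bound: P[∪_{i=1}^{6} A_i] ≤ Σ_i P[A_i] ≤ 6·p = 6·(7/45) = 14/15.
Numerically: 14/15 ≈ 0.9333333.
Is 14/15 < 1? YES.
Since P[∪ A_i] ≤ 14/15 < 1, the complement has P[∩ A_i^c] ≥ 1 − 14/15 = 1/15 > 0, so some outcome avoids every A_i.

6·p = 14/15 ≈ 0.9333333; existence CERTIFIED by the union bound.


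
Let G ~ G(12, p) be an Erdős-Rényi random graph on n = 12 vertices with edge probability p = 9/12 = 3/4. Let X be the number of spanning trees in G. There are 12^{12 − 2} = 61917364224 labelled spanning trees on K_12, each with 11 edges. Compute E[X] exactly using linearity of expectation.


K_12 has 12^{12 − 2} = 61917364224 labelled spanning trees.
For each such spanning tree H, let X_H = 1 if all 11 edges of H are present in G. Then P[X_H = 1] = p^{11} = (3/4)^{11} = 177147/4194304.
By linearity of expectation: E[X] = Σ_H E[X_H] = 61917364224 · p^{11} = 61917364224 · 177147/4194304 = 10460353203/4.
Numerically: E[X] ≈ 2.62e+09.

E[X] = 61917364224 · (3/4)^{11} = 10460353203/4 ≈ 2.62e+09.


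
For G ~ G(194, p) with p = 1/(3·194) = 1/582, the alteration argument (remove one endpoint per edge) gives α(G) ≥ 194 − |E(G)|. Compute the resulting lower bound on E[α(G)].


E[|E(G)|] = C(194, 2)·p = 18721 · (1/582) = 193/6.
E[α(G)] ≥ n − E[|E(G)|] = 194 − 193/6 = 971/6.
Numerically: ≈ 161.8333.
(This is only a lower bound; the true E[α(G)] may be larger.)

E[α(G)] ≥ 971/6 ≈ 161.8333.


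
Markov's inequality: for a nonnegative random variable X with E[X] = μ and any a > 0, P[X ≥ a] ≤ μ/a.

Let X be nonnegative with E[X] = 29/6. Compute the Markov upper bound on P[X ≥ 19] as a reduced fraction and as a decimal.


μ = E[X] = 29/6, a = 19.
Markov: P[X ≥ 19] ≤ μ/a = (29/6)/19 = 29/114.
Numerically: ≈ 0.25439.
(Since a = 19 > μ = 4.83333, the bound 29/114 is < 1 and informative.)

P[X ≥ 19] ≤ 29/114 ≈ 0.25439.


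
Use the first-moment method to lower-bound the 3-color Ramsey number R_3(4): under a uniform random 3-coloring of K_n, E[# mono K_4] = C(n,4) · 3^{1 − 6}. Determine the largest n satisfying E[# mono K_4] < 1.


We need C(n, 4) · 3^{1 − 6} < 1, i.e. C(n, 4) < 3^{6 − 1} = 243.
Check values of n near the boundary:
  n = 4: C(4, 4) = 1; 1 < 243? YES
  n = 5: C(5, 4) = 5; 5 < 243? YES
  n = 6: C(6, 4) = 15; 15 < 243? YES
  n = 7: C(7, 4) = 35; 35 < 243? YES
  n = 8: C(8, 4) = 70; 70 < 243? YES
  n = 9: C(9, 4) = 126; 126 < 243? YES
  n = 10: C(10, 4) = 210; 210 < 243? YES
  n = 11: C(11, 4) = 330; 330 < 243? NO
  n = 12: C(12, 4) = 495; 495 < 243? NO
  n = 13: C(13, 4) = 715; 715 < 243? NO
The largest n with C(n, 4) < 243 is n = 10 (where E[X] = 70/81 ≈ 0.864). Hence R_3(4) > 10, i.e. R_3(4) ≥ 11.

Largest n = 10; hence R_3(4) > 10.


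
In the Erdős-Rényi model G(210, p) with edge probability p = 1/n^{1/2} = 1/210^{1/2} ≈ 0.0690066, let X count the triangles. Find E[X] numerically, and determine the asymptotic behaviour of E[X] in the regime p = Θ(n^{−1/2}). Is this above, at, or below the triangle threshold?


Number of potential triangles: C(210, 3) = 1521520.
Each occurs with probability p³ ≈ (0.0690066)³ ≈ 3.28602647e-04.
By linearity: E[X] = C(210, 3)·p³ ≈ 1521520 · 3.28602647e-04 ≈ 499.975500.
Since α = 1/2 < 1, p = c/n^{1/2} ≫ 1/n is above the triangle threshold p ~ 1/n. Asymptotically E[X] ~ (c³/6)·n^{3(1−α)} = (1³/6)·n^{1.5} → ∞; triangles are abundant w.h.p.

E[X] ≈ 499.975500; in regime p = Θ(1/n^{1/2}) E[X] diverges (above the triangle threshold p ~ 1/n).


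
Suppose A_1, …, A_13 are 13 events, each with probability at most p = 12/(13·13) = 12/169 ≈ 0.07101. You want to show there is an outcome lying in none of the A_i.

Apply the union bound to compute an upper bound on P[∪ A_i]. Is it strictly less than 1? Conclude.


Union bound: P[∪_{i=1}^{13} A_i] ≤ Σ_i P[A_i] ≤ 13·p = 13·(12/169) = 12/13.
Numerically: 12/13 ≈ 0.92308.
Is 12/13 < 1? YES.
Since P[∪ A_i] ≤ 12/13 < 1, the complement has P[∩ A_i^c] ≥ 1 − 12/13 = 1/13 > 0, so some outcome avoids every A_i.

13·p = 12/13 ≈ 0.92308; existence CERTIFIED by the union bound.


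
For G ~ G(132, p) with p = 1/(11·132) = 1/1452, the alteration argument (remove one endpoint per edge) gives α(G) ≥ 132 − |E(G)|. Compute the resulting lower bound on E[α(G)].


E[|E(G)|] = C(132, 2)·p = 8646 · (1/1452) = 131/22.
E[α(G)] ≥ n − E[|E(G)|] = 132 − 131/22 = 2773/22.
Numerically: ≈ 126.045455.
(This is only a lower bound; the true E[α(G)] may be larger.)

E[α(G)] ≥ 2773/22 ≈ 126.045455.


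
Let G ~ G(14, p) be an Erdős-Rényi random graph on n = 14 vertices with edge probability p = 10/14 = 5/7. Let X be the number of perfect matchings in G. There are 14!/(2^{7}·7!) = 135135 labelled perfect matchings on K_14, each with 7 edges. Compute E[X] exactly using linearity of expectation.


K_14 has 14!/(2^{7}·7!) = 135135 labelled perfect matchings.
For each such perfect matching H, let X_H = 1 if all 7 edges of H are present in G. Then P[X_H = 1] = p^{7} = (5/7)^{7} = 78125/823543.
Summing the indicators: E[X] = Σ_H E[X_H] = 135135 · p^{7} = 135135 · 78125/823543 = 1508203125/117649.
Numerically: E[X] ≈ 12819.5.

E[X] = 135135 · (5/7)^{7} = 1508203125/117649 ≈ 12819.5.


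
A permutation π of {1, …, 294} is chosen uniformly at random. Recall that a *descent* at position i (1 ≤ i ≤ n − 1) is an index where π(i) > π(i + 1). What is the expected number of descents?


Write X = Σ X_I over i = 1, …, 293, with X_I the indicator of one descent.
There are 293 indicators.
For each fixed i, the pair (π(i), π(i+1)) is a uniformly random ordered pair of distinct values from {1, …, 294}; by symmetry P[π(i) > π(i+1)] = 1/2.
By linearity: E[X] = 293 · (1/2) = (294 − 1) · (1/2) = 293/2 ≈ 146.500.

E[X] = 293/2 = 146.500.


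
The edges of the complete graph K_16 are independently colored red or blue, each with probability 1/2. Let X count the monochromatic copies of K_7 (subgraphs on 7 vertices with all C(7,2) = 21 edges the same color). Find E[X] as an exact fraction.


Let X = Σ_S X_S over the C(16, 7) = 11440 subsets S of size 7, where X_S = 1 if the K_7 on S is monochromatic.
For a fixed S, the K_7 on S has C(7, 2) = 21 edges. P[all 21 edges red] = (1/2)^21, and likewise for blue, so P[monochromatic] = 2·(1/2)^21 = 2^{1 − 21} = 1/1048576.
Summing: E[X] = C(16, 7) · 2^{1 − 21} = 11440 · 1/1048576 = 715/65536.
Numerically: E[X] ≈ 0.011.

E[X] = C(16,7)·2^(1−C(7,2)) = 715/65536 ≈ 0.011.


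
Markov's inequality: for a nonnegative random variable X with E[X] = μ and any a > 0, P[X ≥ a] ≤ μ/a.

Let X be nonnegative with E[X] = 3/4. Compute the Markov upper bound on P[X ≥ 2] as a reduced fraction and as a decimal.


μ = E[X] = 3/4, a = 2.
Markov: P[X ≥ 2] ≤ μ/a = (3/4)/2 = 3/8.
Numerically: ≈ 0.375.
(Since a = 2 > μ = 0.750, the bound 3/8 is < 1 and informative.)

P[X ≥ 2] ≤ 3/8 ≈ 0.375.


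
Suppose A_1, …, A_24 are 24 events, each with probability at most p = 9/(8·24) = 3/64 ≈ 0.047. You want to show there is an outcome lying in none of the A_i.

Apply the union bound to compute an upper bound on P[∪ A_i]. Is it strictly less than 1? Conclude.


Union bound: P[∪_{i=1}^{24} A_i] ≤ Σ_i P[A_i] ≤ 24·p = 24·(3/64) = 9/8.
Numerically: 9/8 ≈ 1.125.
Is 9/8 < 1? NO.
Since the bound 9/8 is ≥ 1, the union bound is uninformative here; it does NOT by itself certify existence.

24·p = 9/8 ≈ 1.125; existence NOT certified by the union bound.


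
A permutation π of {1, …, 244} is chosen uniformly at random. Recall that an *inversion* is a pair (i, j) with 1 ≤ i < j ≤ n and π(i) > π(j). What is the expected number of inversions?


Write X = Σ X_I over the C(244, 2) = 29646 pairs i < j, with X_I the indicator of one inversion.
There are 29646 indicators.
For each fixed pair i < j, the values π(i) and π(j) are two distinct elements of {1, …, 244} in uniformly random order; by symmetry P[π(i) > π(j)] = 1/2.
By linearity: E[X] = 29646 · (1/2) = C(244, 2) · (1/2) = 29646/2 = 14823 ≈ 14823.000.

E[X] = 14823 = 14823.000.


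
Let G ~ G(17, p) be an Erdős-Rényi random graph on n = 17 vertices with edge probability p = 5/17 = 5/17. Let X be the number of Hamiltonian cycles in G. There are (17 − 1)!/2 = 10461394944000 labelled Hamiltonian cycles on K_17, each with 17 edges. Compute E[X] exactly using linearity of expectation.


K_17 has (17 − 1)!/2 = 10461394944000 labelled Hamiltonian cycles.
For each such Hamiltonian cycle H, let X_H = 1 if all 17 edges of H are present in G. Then P[X_H = 1] = p^{17} = (5/17)^{17} = 762939453125/827240261886336764177.
Summing the indicators: E[X] = Σ_H E[X_H] = 10461394944000 · p^{17} = 10461394944000 · 762939453125/827240261886336764177 = 7981410937500000000000000/827240261886336764177.
Numerically: E[X] ≈ 9648.2.

E[X] = 10461394944000 · (5/17)^{17} = 7981410937500000000000000/827240261886336764177 ≈ 9648.2.


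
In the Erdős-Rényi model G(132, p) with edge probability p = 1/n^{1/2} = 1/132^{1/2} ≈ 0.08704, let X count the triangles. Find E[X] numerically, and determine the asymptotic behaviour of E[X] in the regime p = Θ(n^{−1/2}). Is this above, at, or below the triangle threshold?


Number of potential triangles: C(132, 3) = 374660.
Each occurs with probability p³ ≈ (0.08704)³ ≈ 6.593851e-04.
By linearity: E[X] = C(132, 3)·p³ ≈ 374660 · 6.593851e-04 ≈ 247.0452.
Since α = 1/2 < 1, p = c/n^{1/2} ≫ 1/n is above the triangle threshold p ~ 1/n. Asymptotically E[X] ~ (c³/6)·n^{3(1−α)} = (1³/6)·n^{1.5} → ∞; triangles are abundant w.h.p.

E[X] ≈ 247.0452; in regime p = Θ(1/n^{1/2}) E[X] diverges (above the triangle threshold p ~ 1/n).


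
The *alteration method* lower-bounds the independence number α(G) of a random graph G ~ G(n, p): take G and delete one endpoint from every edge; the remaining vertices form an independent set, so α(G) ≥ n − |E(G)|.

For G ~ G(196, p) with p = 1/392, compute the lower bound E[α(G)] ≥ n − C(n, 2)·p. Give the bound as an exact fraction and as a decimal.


E[|E(G)|] = C(196, 2)·p = 19110 · (1/392) = 195/4.
E[α(G)] ≥ n − E[|E(G)|] = 196 − 195/4 = 589/4.
Numerically: ≈ 147.250000.
(This is only a lower bound; the true E[α(G)] may be larger.)

E[α(G)] ≥ 589/4 ≈ 147.250000.


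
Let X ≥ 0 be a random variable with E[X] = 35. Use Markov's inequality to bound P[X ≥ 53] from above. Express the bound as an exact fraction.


μ = E[X] = 35, a = 53.
Markov: P[X ≥ 53] ≤ μ/a = (35)/53 = 35/53.
Numerically: ≈ 0.6604.
(Since a = 53 > μ = 35.0000, the bound 35/53 is < 1 and informative.)

P[X ≥ 53] ≤ 35/53 ≈ 0.6604.


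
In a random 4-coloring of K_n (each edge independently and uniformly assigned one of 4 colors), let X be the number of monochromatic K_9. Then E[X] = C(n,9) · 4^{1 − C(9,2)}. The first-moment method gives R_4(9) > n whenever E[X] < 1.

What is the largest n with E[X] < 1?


We need C(n, 9) · 4^{1 − 36} < 1, i.e. C(n, 9) < 4^{36 − 1} = 1180591620717411303424.
Check values of n near the boundary:
  n = 910: C(910, 9) = 1133378248346922788210; 1133378248346922788210 < 1180591620717411303424? YES
  n = 911: C(911, 9) = 1144686900492291197405; 1144686900492291197405 < 1180591620717411303424? YES
  n = 912: C(912, 9) = 1156095740032081475120; 1156095740032081475120 < 1180591620717411303424? YES
  n = 913: C(913, 9) = 1167605542753639808390; 1167605542753639808390 < 1180591620717411303424? YES
  n = 914: C(914, 9) = 1179217089587653905932; 1179217089587653905932 < 1180591620717411303424? YES
  n = 915: C(915, 9) = 1190931166636537885130; 1190931166636537885130 < 1180591620717411303424? NO
  n = 916: C(916, 9) = 1202748565202942340440; 1202748565202942340440 < 1180591620717411303424? NO
The largest n with C(n, 9) < 1180591620717411303424 is n = 914 (where E[X] = 294804272396913476483/295147905179352825856 ≈ 0.99884). Hence R_4(9) > 914, i.e. R_4(9) ≥ 915.

Largest n = 914; hence R_4(9) > 914.


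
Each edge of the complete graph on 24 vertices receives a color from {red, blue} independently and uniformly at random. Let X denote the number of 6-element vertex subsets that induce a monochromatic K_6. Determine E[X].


Let X = Σ_S X_S over the C(24, 6) = 134596 subsets S of size 6, where X_S = 1 if the K_6 on S is monochromatic.
For a fixed S, the K_6 on S has C(6, 2) = 15 edges. P[all 15 edges red] = (1/2)^15, and likewise for blue, so P[monochromatic] = 2·(1/2)^15 = 2^{1 − 15} = 1/16384.
By linearity: E[X] = C(24, 6) · 2^{1 − 15} = 134596 · 1/16384 = 33649/4096.
Numerically: E[X] ≈ 8.215088.

E[X] = C(24,6)·2^(1−C(6,2)) = 33649/4096 ≈ 8.215088.


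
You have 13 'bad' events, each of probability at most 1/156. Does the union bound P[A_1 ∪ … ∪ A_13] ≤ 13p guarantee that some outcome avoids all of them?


Union bound: P[∪_{i=1}^{13} A_i] ≤ Σ_i P[A_i] ≤ 13·p = 13·(1/156) = 1/12.
Numerically: 1/12 ≈ 0.0833.
Is 1/12 < 1? YES.
Since P[∪ A_i] ≤ 1/12 < 1, the complement has P[∩ A_i^c] ≥ 1 − 1/12 = 11/12 > 0, so some outcome avoids every A_i.

13·p = 1/12 ≈ 0.0833; existence CERTIFIED by the union bound.


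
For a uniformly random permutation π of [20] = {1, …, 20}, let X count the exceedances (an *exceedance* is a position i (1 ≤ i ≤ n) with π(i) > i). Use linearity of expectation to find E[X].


Write X = Σ_{i=1}^{20} X_i, where X_i = 1_{π(i) > i}.
For each fixed i, π(i) is uniform over {1, …, 20} (marginal of a uniform permutation), so P[π(i) > i] = (n − i)/n. Summing: Σ_{i=1}^{20} (n − i)/n = (0 + 1 + … + 19)/20 = 20(20 − 1)/(2·20) = (20 − 1)/2.
Hence E[X] = Σ_{i=1}^{20} (20 − i)/20 = 19/2 ≈ 9.5000.

E[X] = 19/2 = 9.5000.


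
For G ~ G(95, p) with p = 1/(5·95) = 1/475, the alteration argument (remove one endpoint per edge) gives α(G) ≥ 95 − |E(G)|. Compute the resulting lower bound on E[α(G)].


E[|E(G)|] = C(95, 2)·p = 4465 · (1/475) = 47/5.
E[α(G)] ≥ n − E[|E(G)|] = 95 − 47/5 = 428/5.
Numerically: ≈ 85.6000.
(This is only a lower bound; the true E[α(G)] may be larger.)

E[α(G)] ≥ 428/5 ≈ 85.6000.


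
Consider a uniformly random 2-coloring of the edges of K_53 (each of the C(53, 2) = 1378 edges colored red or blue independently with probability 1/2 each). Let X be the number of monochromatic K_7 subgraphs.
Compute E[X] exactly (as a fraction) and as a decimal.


Let X = Σ_S X_S over the C(53, 7) = 154143080 subsets S of size 7, where X_S = 1 if the K_7 on S is monochromatic.
For a fixed S, the K_7 on S has C(7, 2) = 21 edges. P[all 21 edges red] = (1/2)^21, and likewise for blue, so P[monochromatic] = 2·(1/2)^21 = 2^{1 − 21} = 1/1048576.
By linearity of expectation: E[X] = C(53, 7) · 2^{1 − 21} = 154143080 · 1/1048576 = 19267885/131072.
Numerically: E[X] ≈ 147.002296.

E[X] = C(53,7)·2^(1−C(7,2)) = 19267885/131072 ≈ 147.002296.


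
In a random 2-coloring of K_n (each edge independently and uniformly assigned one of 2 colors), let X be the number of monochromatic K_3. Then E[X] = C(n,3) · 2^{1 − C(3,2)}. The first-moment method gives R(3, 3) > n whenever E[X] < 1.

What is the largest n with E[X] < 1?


We need C(n, 3) · 2^{1 − 3} < 1, i.e. C(n, 3) < 2^{3 − 1} = 4.
Check values of n near the boundary:
  n = 3: C(3, 3) = 1; 1 < 4? YES
  n = 4: C(4, 3) = 4; 4 < 4? NO
  n = 5: C(5, 3) = 10; 10 < 4? NO
  n = 6: C(6, 3) = 20; 20 < 4? NO
The largest n with C(n, 3) < 4 is n = 3 (where E[X] = 1/4 ≈ 0.250). Hence R(3, 3) > 3, i.e. R(3, 3) ≥ 4.

Largest n = 3; hence R(3, 3) > 3.


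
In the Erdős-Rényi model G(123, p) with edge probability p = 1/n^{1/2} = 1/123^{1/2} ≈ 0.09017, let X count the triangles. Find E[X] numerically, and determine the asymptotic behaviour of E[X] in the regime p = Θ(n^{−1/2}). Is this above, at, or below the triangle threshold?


Number of potential triangles: C(123, 3) = 302621.
Each occurs with probability p³ ≈ (0.09017)³ ≈ 7.330647e-04.
By linearity: E[X] = C(123, 3)·p³ ≈ 302621 · 7.330647e-04 ≈ 221.8408.
Since α = 1/2 < 1, p = c/n^{1/2} ≫ 1/n is above the triangle threshold p ~ 1/n. Asymptotically E[X] ~ (c³/6)·n^{3(1−α)} = (1³/6)·n^{1.5} → ∞; triangles are abundant w.h.p.

E[X] ≈ 221.8408; in regime p = Θ(1/n^{1/2}) E[X] diverges (above the triangle threshold p ~ 1/n).


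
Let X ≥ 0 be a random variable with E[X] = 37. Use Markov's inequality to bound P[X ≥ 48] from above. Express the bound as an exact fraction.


μ = E[X] = 37, a = 48.
Markov: P[X ≥ 48] ≤ μ/a = (37)/48 = 37/48.
Numerically: ≈ 0.771.
(Since a = 48 > μ = 37.000, the bound 37/48 is < 1 and informative.)

P[X ≥ 48] ≤ 37/48 ≈ 0.771.


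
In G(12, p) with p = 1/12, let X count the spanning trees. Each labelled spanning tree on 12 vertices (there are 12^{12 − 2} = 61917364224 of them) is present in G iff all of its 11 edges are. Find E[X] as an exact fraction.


K_12 has 12^{12 − 2} = 61917364224 labelled spanning trees.
For each such spanning tree H, let X_H = 1 if all 11 edges of H are present in G. Then P[X_H = 1] = p^{11} = (1/12)^{11} = 1/743008370688.
By linearity: E[X] = Σ_H E[X_H] = 61917364224 · p^{11} = 61917364224 · 1/743008370688 = 1/12.
Numerically: E[X] ≈ 0.0833.

E[X] = 61917364224 · (1/12)^{11} = 1/12 ≈ 0.0833.


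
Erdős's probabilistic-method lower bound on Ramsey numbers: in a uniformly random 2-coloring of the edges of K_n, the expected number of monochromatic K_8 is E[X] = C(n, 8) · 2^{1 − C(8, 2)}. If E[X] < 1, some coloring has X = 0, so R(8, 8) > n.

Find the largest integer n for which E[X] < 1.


We need C(n, 8) · 2^{1 − 28} < 1, i.e. C(n, 8) < 2^{28 − 1} = 134217728.
Check values of n near the boundary:
  n = 38: C(38, 8) = 48903492; 48903492 < 134217728? YES
  n = 39: C(39, 8) = 61523748; 61523748 < 134217728? YES
  n = 40: C(40, 8) = 76904685; 76904685 < 134217728? YES
  n = 41: C(41, 8) = 95548245; 95548245 < 134217728? YES
  n = 42: C(42, 8) = 118030185; 118030185 < 134217728? YES
  n = 43: C(43, 8) = 145008513; 145008513 < 134217728? NO
  n = 44: C(44, 8) = 177232627; 177232627 < 134217728? NO
The largest n with C(n, 8) < 134217728 is n = 42 (where E[X] = 118030185/134217728 ≈ 0.879393). Hence R(8, 8) > 42, i.e. R(8, 8) ≥ 43.

Largest n = 42; hence R(8, 8) > 42.


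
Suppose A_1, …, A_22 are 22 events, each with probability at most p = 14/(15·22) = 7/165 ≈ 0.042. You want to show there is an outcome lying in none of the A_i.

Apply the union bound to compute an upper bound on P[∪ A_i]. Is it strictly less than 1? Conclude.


Union bound: P[∪_{i=1}^{22} A_i] ≤ Σ_i P[A_i] ≤ 22·p = 22·(7/165) = 14/15.
Numerically: 14/15 ≈ 0.933.
Is 14/15 < 1? YES.
Since P[∪ A_i] ≤ 14/15 < 1, the complement has P[∩ A_i^c] ≥ 1 − 14/15 = 1/15 > 0, so some outcome avoids every A_i.

22·p = 14/15 ≈ 0.933; existence CERTIFIED by the union bound.


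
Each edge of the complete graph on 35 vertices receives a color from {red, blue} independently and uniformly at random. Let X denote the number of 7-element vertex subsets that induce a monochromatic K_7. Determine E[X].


Let X = Σ_S X_S over the C(35, 7) = 6724520 subsets S of size 7, where X_S = 1 if the K_7 on S is monochromatic.
For a fixed S, the K_7 on S has C(7, 2) = 21 edges. P[all 21 edges red] = (1/2)^21, and likewise for blue, so P[monochromatic] = 2·(1/2)^21 = 2^{1 − 21} = 1/1048576.
Summing: E[X] = C(35, 7) · 2^{1 − 21} = 6724520 · 1/1048576 = 840565/131072.
Numerically: E[X] ≈ 6.4130.

E[X] = C(35,7)·2^(1−C(7,2)) = 840565/131072 ≈ 6.4130.


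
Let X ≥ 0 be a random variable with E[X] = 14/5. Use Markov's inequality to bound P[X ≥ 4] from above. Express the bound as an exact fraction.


μ = E[X] = 14/5, a = 4.
Markov: P[X ≥ 4] ≤ μ/a = (14/5)/4 = 7/10.
Numerically: ≈ 0.700000.
(Since a = 4 > μ = 2.800000, the bound 7/10 is < 1 and informative.)

P[X ≥ 4] ≤ 7/10 ≈ 0.700000.


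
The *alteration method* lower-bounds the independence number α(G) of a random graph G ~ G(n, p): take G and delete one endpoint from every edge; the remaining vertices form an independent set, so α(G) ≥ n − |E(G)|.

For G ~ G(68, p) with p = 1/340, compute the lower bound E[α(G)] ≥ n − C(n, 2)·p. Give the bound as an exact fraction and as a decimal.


E[|E(G)|] = C(68, 2)·p = 2278 · (1/340) = 67/10.
E[α(G)] ≥ n − E[|E(G)|] = 68 − 67/10 = 613/10.
Numerically: ≈ 61.30000.
(This is only a lower bound; the true E[α(G)] may be larger.)

E[α(G)] ≥ 613/10 ≈ 61.30000.


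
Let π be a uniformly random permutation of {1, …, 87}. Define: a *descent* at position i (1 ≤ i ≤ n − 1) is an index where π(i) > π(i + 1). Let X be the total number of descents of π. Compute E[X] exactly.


Write X = Σ X_I over i = 1, …, 86, with X_I the indicator of one descent.
There are 86 indicators.
For each fixed i, the pair (π(i), π(i+1)) is a uniformly random ordered pair of distinct values from {1, …, 87}; by symmetry P[π(i) > π(i+1)] = 1/2.
By linearity: E[X] = 86 · (1/2) = (87 − 1) · (1/2) = 43 ≈ 43.000000.

E[X] = 43 = 43.000000.


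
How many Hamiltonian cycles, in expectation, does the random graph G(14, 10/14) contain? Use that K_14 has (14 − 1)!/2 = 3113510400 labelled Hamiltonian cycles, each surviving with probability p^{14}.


K_14 has (14 − 1)!/2 = 3113510400 labelled Hamiltonian cycles.
For each such Hamiltonian cycle H, let X_H = 1 if all 14 edges of H are present in G. Then P[X_H = 1] = p^{14} = (5/7)^{14} = 6103515625/678223072849.
By linearity: E[X] = Σ_H E[X_H] = 3113510400 · p^{14} = 3113510400 · 6103515625/678223072849 = 2714765625000000000/96889010407.
Numerically: E[X] ≈ 2.8019e+07.

E[X] = 3113510400 · (5/7)^{14} = 2714765625000000000/96889010407 ≈ 2.8019e+07.


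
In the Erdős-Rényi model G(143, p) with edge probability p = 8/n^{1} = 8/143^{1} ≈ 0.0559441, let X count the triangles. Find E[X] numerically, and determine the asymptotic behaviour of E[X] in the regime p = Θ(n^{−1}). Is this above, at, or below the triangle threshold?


Number of potential triangles: C(143, 3) = 477191.
Each occurs with probability p³ ≈ (0.0559441)³ ≈ 1.75090204e-04.
By linearity: E[X] = C(143, 3)·p³ ≈ 477191 · 1.75090204e-04 ≈ 83.551470.
Here α = 1, so p = 8/n is exactly at the triangle threshold p ~ 1/n. Asymptotically E[X] → c³/6 = 8³/6 = 256/3 ≈ 85.333333, a bounded constant. In this regime the triangle count is asymptotically Poisson(c³/6).

E[X] ≈ 83.551470; in regime p = Θ(1/n^{1}) E[X] stays bounded (at the triangle threshold p ~ 1/n).


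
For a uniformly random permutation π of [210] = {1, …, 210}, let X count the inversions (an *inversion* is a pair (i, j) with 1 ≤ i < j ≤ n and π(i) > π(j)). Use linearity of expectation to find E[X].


Write X = Σ X_I over the C(210, 2) = 21945 pairs i < j, with X_I the indicator of one inversion.
There are 21945 indicators.
For each fixed pair i < j, the values π(i) and π(j) are two distinct elements of {1, …, 210} in uniformly random order; by symmetry P[π(i) > π(j)] = 1/2.
By linearity: E[X] = 21945 · (1/2) = C(210, 2) · (1/2) = 21945/2 = 21945/2 ≈ 10972.500.

E[X] = 21945/2 = 10972.500.


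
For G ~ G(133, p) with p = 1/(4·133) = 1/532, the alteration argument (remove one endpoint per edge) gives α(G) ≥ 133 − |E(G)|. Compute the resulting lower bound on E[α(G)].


E[|E(G)|] = C(133, 2)·p = 8778 · (1/532) = 33/2.
E[α(G)] ≥ n − E[|E(G)|] = 133 − 33/2 = 233/2.
Numerically: ≈ 116.5000.
(This is only a lower bound; the true E[α(G)] may be larger.)

E[α(G)] ≥ 233/2 ≈ 116.5000.


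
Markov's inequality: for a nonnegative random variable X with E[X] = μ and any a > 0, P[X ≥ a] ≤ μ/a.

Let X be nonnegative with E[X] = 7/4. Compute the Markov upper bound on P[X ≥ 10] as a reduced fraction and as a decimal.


μ = E[X] = 7/4, a = 10.
Markov: P[X ≥ 10] ≤ μ/a = (7/4)/10 = 7/40.
Numerically: ≈ 0.175.
(Since a = 10 > μ = 1.750, the bound 7/40 is < 1 and informative.)

P[X ≥ 10] ≤ 7/40 ≈ 0.175.


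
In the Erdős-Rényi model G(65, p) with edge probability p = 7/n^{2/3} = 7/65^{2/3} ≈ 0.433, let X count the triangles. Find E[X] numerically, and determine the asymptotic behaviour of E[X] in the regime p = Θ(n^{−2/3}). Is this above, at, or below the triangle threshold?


Number of potential triangles: C(65, 3) = 43680.
Each occurs with probability p³ ≈ (0.433)³ ≈ 8.1183432e-02.
By linearity: E[X] = C(65, 3)·p³ ≈ 43680 · 8.1183432e-02 ≈ 3546.09231.
Since α = 2/3 < 1, p = c/n^{2/3} ≫ 1/n is above the triangle threshold p ~ 1/n. Asymptotically E[X] ~ (c³/6)·n^{3(1−α)} = (7³/6)·n^{1} → ∞; triangles are abundant w.h.p.

E[X] ≈ 3546.09231; in regime p = Θ(1/n^{2/3}) E[X] diverges (above the triangle threshold p ~ 1/n).


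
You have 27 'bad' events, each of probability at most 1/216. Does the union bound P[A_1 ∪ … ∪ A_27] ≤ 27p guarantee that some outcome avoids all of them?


Union bound: P[∪_{i=1}^{27} A_i] ≤ Σ_i P[A_i] ≤ 27·p = 27·(1/216) = 1/8.
Numerically: 1/8 ≈ 0.12500.
Is 1/8 < 1? YES.
Since P[∪ A_i] ≤ 1/8 < 1, the complement has P[∩ A_i^c] ≥ 1 − 1/8 = 7/8 > 0, so some outcome avoids every A_i.

27·p = 1/8 ≈ 0.12500; existence CERTIFIED by the union bound.


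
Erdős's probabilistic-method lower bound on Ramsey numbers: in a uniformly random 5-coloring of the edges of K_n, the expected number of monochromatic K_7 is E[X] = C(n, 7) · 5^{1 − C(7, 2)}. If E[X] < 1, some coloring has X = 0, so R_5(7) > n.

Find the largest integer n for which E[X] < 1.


We need C(n, 7) · 5^{1 − 21} < 1, i.e. C(n, 7) < 5^{21 − 1} = 95367431640625.
Check values of n near the boundary:
  n = 334: C(334, 7) = 86359460961576; 86359460961576 < 95367431640625? YES
  n = 335: C(335, 7) = 88202498238195; 88202498238195 < 95367431640625? YES
  n = 336: C(336, 7) = 90079147136880; 90079147136880 < 95367431640625? YES
  n = 337: C(337, 7) = 91989916924632; 91989916924632 < 95367431640625? YES
  n = 338: C(338, 7) = 93935323022736; 93935323022736 < 95367431640625? YES
  n = 339: C(339, 7) = 95915887062372; 95915887062372 < 95367431640625? NO
The largest n with C(n, 7) < 95367431640625 is n = 338 (where E[X] = 93935323022736/95367431640625 ≈ 0.9849833). Hence R_5(7) > 338, i.e. R_5(7) ≥ 339.

Largest n = 338; hence R_5(7) > 338.


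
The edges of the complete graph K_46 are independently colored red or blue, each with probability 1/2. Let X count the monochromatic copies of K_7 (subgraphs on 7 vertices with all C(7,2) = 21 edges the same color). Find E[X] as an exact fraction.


Let X = Σ_S X_S over the C(46, 7) = 53524680 subsets S of size 7, where X_S = 1 if the K_7 on S is monochromatic.
For a fixed S, the K_7 on S has C(7, 2) = 21 edges. P[all 21 edges red] = (1/2)^21, and likewise for blue, so P[monochromatic] = 2·(1/2)^21 = 2^{1 − 21} = 1/1048576.
By linearity: E[X] = C(46, 7) · 2^{1 − 21} = 53524680 · 1/1048576 = 6690585/131072.
Numerically: E[X] ≈ 51.04511.

E[X] = C(46,7)·2^(1−C(7,2)) = 6690585/131072 ≈ 51.04511.


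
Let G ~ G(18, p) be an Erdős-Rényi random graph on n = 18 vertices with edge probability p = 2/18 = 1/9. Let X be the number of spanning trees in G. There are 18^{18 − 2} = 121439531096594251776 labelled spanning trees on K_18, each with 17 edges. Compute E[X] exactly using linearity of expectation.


K_18 has 18^{18 − 2} = 121439531096594251776 labelled spanning trees.
For each such spanning tree H, let X_H = 1 if all 17 edges of H are present in G. Then P[X_H = 1] = p^{17} = (1/9)^{17} = 1/16677181699666569.
Summing the indicators: E[X] = Σ_H E[X_H] = 121439531096594251776 · p^{17} = 121439531096594251776 · 1/16677181699666569 = 65536/9.
Numerically: E[X] ≈ 7281.78.

E[X] = 121439531096594251776 · (1/9)^{17} = 65536/9 ≈ 7281.78.


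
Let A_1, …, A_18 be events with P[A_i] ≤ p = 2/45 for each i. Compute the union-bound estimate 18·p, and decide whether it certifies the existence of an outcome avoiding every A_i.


Union bound: P[∪_{i=1}^{18} A_i] ≤ Σ_i P[A_i] ≤ 18·p = 18·(2/45) = 4/5.
Numerically: 4/5 ≈ 0.800.
Is 4/5 < 1? YES.
Since P[∪ A_i] ≤ 4/5 < 1, the complement has P[∩ A_i^c] ≥ 1 − 4/5 = 1/5 > 0, so some outcome avoids every A_i.

18·p = 4/5 ≈ 0.800; existence CERTIFIED by the union bound.
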